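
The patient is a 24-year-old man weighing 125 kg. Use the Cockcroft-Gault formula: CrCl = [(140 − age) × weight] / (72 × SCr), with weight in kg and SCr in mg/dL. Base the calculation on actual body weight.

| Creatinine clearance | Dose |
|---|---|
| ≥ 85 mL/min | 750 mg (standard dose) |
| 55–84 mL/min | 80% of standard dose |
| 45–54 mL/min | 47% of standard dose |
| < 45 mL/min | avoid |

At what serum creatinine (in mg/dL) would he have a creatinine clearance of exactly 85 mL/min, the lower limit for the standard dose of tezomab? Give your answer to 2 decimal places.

2.37 mg/dL

Standard dose requires CrCl ≥ 85 mL/min.
Set (140 − 24) × 125 / (72 × SCr) = 85
SCr = (140 − 24) × 125 / (72 × 85) = 2.369 mg/dL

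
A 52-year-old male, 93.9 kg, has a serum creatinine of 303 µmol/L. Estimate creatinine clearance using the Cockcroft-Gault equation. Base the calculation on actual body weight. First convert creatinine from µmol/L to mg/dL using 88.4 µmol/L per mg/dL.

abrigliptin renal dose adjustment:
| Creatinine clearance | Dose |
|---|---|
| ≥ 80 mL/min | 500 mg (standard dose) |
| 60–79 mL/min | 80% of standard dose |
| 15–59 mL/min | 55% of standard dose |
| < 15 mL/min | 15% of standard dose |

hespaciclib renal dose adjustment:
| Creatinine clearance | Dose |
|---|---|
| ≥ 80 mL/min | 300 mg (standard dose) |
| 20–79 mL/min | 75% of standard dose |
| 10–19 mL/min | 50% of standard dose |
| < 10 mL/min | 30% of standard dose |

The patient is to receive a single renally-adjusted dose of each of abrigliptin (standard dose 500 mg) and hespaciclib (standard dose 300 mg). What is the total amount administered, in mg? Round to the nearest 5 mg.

SCr = 303 / 88.4 = 3.428 mg/dL
CrCl = (140 − 52) × 93.9 / (72 × 3.428) = 8263.2 / 246.82 ≈ 33.5 mL/min
CrCl ≈ 33 mL/min.
abrigliptin: 15–59 mL/min → 55% of 500 mg = 275 mg.
hespaciclib: 20–79 mL/min → 75% of 300 mg = 225 mg.
Total = 275 + 225 = 500 mg.

500 mg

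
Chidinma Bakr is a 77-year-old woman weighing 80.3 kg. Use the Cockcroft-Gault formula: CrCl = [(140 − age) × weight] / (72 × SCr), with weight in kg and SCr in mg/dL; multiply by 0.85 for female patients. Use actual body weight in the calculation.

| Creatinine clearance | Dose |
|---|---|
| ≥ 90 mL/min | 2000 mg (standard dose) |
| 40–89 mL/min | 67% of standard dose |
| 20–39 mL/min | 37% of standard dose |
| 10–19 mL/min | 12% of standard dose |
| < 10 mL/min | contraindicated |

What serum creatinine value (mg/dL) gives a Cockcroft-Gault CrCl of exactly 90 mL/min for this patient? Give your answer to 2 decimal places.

0.66 mg/dL

Standard dose requires CrCl ≥ 90 mL/min.
Set (140 − 77) × 80.3 × 0.85 / (72 × SCr) = 90
SCr = (140 − 77) × 80.3 × 0.85 / (72 × 90) = 0.664 mg/dL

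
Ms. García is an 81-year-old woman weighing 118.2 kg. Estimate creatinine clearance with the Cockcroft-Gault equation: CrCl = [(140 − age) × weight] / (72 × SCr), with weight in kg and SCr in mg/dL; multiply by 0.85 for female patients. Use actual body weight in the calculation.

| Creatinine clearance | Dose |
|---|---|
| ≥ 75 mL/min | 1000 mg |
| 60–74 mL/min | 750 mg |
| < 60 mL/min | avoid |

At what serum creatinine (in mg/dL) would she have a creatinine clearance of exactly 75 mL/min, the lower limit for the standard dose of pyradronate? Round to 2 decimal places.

1.10 mg/dL

Standard dose requires CrCl ≥ 75 mL/min.
Set (140 − 81) × 118.2 × 0.85 / (72 × SCr) = 75
SCr = (140 − 81) × 118.2 × 0.85 / (72 × 75) = 1.098 mg/dL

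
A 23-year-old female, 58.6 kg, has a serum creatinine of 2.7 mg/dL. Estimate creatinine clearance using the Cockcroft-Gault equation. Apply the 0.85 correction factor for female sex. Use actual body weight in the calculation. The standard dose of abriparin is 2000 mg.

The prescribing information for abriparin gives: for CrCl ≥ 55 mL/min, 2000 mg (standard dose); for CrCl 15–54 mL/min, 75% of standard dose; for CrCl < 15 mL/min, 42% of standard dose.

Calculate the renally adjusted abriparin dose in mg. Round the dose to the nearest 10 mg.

CrCl = (140 − 23) × 58.6 / (72 × 2.7) × 0.85 = 6856.2 / 194.40 × 0.85 ≈ 30.0 mL/min
CrCl ≈ 30 mL/min → bracket 15–54 mL/min.
75% of 2000 mg = 1500 mg

1500 mg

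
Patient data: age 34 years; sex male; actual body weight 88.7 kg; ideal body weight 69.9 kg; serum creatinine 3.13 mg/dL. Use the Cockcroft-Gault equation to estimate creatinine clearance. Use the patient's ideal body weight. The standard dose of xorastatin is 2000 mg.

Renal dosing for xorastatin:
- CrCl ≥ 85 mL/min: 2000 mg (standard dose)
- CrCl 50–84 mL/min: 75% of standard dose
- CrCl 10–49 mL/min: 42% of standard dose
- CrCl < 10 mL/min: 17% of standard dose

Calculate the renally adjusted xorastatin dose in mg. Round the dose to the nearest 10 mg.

CrCl = (140 − 34) × 69.9 / (72 × 3.13) = 7409.4 / 225.36 ≈ 32.9 mL/min
CrCl ≈ 33 mL/min → bracket 10–49 mL/min.
42% of 2000 mg = 840 mg

840 mg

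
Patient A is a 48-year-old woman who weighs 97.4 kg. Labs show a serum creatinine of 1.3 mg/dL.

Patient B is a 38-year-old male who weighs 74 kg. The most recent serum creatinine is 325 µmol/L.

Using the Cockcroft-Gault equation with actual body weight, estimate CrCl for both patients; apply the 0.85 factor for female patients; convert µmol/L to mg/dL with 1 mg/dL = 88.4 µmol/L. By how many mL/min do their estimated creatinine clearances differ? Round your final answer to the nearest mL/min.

53 mL/min

Patient A: CrCl = (140 − 48) × 97.4 / (72 × 1.3) × 0.85 = 8960.8 / 93.60 × 0.85 ≈ 81.4 mL/min
Patient B: SCr = 325 / 88.4 = 3.676 mg/dL
Patient B: CrCl = (140 − 38) × 74 / (72 × 3.676) = 7548.0 / 264.67 ≈ 28.5 mL/min
|81.4 − 28.5| = 52.9 mL/min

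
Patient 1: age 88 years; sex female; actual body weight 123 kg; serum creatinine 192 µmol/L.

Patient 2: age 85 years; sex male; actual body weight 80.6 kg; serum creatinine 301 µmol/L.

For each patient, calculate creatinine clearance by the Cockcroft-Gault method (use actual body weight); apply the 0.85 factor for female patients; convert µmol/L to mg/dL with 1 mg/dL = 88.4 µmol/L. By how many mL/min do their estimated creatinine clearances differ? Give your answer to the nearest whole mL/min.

Patient 1: SCr = 192 / 88.4 = 2.172 mg/dL
Patient 1: CrCl = (140 − 88) × 123 / (72 × 2.172) × 0.85 = 6396.0 / 156.38 × 0.85 ≈ 34.8 mL/min
Patient 2: SCr = 301 / 88.4 = 3.405 mg/dL
Patient 2: CrCl = (140 − 85) × 80.6 / (72 × 3.405) = 4433.0 / 245.16 ≈ 18.1 mL/min
|34.8 − 18.1| = 16.7 mL/min

17 mL/min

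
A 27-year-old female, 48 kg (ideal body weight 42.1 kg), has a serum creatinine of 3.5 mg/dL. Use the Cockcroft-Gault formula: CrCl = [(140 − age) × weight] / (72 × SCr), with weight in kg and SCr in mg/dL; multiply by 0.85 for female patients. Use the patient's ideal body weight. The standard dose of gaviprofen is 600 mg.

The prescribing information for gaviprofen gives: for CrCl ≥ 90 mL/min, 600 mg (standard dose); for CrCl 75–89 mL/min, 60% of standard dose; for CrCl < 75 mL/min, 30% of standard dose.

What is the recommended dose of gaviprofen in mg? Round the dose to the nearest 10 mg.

CrCl = (140 − 27) × 42.1 / (72 × 3.5) × 0.85 = 4757.3 / 252.00 × 0.85 ≈ 16.0 mL/min
CrCl ≈ 16 mL/min → bracket < 75 mL/min.
30% of 600 mg = 180 mg

180 mg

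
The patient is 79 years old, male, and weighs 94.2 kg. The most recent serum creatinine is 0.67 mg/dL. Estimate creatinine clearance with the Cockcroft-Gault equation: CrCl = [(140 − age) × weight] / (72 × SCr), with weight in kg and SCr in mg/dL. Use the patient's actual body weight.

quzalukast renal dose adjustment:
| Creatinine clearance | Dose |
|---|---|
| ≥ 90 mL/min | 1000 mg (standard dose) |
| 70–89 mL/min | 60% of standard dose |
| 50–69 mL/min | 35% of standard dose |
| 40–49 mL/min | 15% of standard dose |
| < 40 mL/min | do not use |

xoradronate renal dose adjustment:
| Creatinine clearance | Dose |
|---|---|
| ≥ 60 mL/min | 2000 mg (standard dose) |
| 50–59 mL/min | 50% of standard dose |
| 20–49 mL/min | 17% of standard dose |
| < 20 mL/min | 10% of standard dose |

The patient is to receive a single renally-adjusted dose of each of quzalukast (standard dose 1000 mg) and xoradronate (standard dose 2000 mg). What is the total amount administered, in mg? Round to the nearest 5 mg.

3000 mg

CrCl = (140 − 79) × 94.2 / (72 × 0.67) = 5746.2 / 48.24 ≈ 119.1 mL/min
CrCl ≈ 119 mL/min.
quzalukast: ≥ 90 mL/min → 100% of 1000 mg = 1000 mg.
xoradronate: ≥ 60 mL/min → 100% of 2000 mg = 2000 mg.
Total = 1000 + 2000 = 3000 mg.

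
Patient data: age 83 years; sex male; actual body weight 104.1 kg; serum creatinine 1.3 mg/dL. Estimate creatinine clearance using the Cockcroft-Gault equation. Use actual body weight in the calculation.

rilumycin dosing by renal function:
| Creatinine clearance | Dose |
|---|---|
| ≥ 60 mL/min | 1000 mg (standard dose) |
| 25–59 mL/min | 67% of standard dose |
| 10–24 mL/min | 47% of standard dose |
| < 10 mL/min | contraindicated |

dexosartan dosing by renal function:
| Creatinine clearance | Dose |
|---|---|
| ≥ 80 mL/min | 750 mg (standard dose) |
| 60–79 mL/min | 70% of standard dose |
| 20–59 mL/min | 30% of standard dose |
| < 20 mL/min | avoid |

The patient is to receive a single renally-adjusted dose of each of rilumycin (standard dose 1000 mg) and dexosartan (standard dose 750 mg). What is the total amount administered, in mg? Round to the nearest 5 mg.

1525 mg

CrCl = (140 − 83) × 104.1 / (72 × 1.3) = 5933.7 / 93.60 ≈ 63.4 mL/min
CrCl ≈ 63 mL/min.
rilumycin: ≥ 60 mL/min → 100% of 1000 mg = 1000 mg.
dexosartan: 60–79 mL/min → 70% of 750 mg = 525 mg.
Total = 1000 + 525 = 1525 mg.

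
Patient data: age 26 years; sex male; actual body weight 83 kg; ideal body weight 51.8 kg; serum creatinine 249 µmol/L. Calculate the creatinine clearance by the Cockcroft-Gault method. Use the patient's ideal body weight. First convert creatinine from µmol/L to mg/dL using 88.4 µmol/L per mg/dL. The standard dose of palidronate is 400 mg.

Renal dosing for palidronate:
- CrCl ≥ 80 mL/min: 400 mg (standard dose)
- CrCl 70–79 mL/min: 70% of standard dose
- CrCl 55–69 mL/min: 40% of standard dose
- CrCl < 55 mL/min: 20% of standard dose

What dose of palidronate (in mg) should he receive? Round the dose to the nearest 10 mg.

SCr = 249 / 88.4 = 2.817 mg/dL
CrCl = (140 − 26) × 51.8 / (72 × 2.817) = 5905.2 / 202.82 ≈ 29.1 mL/min
CrCl ≈ 29 mL/min → bracket < 55 mL/min.
20% of 400 mg = 80 mg

80 mg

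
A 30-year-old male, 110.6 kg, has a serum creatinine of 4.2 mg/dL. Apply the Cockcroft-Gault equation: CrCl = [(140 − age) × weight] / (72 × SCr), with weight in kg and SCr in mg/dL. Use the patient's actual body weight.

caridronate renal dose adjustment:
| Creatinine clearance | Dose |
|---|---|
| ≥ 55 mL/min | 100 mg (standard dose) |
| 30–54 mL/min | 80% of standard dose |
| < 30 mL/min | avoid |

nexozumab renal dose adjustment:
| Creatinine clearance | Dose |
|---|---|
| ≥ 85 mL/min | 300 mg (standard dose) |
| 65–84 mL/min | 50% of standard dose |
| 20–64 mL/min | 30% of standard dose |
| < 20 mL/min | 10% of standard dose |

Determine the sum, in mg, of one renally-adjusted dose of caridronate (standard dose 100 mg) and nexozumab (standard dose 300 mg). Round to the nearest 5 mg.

CrCl = (140 − 30) × 110.6 / (72 × 4.2) = 12166.0 / 302.40 ≈ 40.2 mL/min
CrCl ≈ 40 mL/min.
caridronate: 30–54 mL/min → 80% of 100 mg = 80 mg.
nexozumab: 20–64 mL/min → 30% of 300 mg = 90 mg.
Total = 80 + 90 = 170 mg.

170 mg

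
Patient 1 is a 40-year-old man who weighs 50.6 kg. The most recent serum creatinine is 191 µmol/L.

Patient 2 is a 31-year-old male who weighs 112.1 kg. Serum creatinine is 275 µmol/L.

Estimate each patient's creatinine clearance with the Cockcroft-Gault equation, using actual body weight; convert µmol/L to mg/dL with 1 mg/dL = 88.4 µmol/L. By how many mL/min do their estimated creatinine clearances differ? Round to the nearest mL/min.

Patient 1: SCr = 191 / 88.4 = 2.161 mg/dL
Patient 1: CrCl = (140 − 40) × 50.6 / (72 × 2.161) = 5060.0 / 155.59 ≈ 32.5 mL/min
Patient 2: SCr = 275 / 88.4 = 3.111 mg/dL
Patient 2: CrCl = (140 − 31) × 112.1 / (72 × 3.111) = 12218.9 / 223.99 ≈ 54.6 mL/min
|32.5 − 54.6| = 22.1 mL/min

22 mL/min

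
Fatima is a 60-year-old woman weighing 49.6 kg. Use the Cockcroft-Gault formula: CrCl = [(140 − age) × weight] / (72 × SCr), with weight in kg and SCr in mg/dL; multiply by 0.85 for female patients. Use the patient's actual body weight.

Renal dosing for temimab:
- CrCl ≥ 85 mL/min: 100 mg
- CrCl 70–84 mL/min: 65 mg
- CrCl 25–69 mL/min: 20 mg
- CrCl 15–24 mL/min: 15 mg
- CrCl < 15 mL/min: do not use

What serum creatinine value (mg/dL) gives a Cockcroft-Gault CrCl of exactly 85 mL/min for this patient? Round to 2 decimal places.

Standard dose requires CrCl ≥ 85 mL/min.
Set (140 − 60) × 49.6 × 0.85 / (72 × SCr) = 85
SCr = (140 − 60) × 49.6 × 0.85 / (72 × 85) = 0.551 mg/dL

0.55 mg/dL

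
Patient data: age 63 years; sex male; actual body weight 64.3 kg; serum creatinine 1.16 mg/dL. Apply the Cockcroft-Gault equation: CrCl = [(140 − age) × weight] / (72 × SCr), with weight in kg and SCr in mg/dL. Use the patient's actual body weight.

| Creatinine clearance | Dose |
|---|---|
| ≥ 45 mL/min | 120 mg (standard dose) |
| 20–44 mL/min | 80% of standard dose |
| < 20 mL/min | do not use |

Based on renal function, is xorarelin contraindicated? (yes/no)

CrCl = (140 − 63) × 64.3 / (72 × 1.16) = 4951.1 / 83.52 ≈ 59.3 mL/min
CrCl ≈ 59 mL/min, which is ≥ 20 mL/min.

no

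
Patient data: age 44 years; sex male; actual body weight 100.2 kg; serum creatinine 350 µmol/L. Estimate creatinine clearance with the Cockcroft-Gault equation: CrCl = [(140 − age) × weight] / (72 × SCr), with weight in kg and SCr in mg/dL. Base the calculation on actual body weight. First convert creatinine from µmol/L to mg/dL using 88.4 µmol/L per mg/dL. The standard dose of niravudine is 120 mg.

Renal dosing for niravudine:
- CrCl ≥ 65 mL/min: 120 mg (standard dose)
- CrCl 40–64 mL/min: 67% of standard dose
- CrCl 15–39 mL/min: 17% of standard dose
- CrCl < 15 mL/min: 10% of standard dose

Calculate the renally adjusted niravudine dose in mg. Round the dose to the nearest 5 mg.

20 mg

SCr = 350 / 88.4 = 3.959 mg/dL
CrCl = (140 − 44) × 100.2 / (72 × 3.959) = 9619.2 / 285.05 ≈ 33.7 mL/min
CrCl ≈ 34 mL/min → bracket 15–39 mL/min.
17% of 120 mg = 20.4 mg → 20 mg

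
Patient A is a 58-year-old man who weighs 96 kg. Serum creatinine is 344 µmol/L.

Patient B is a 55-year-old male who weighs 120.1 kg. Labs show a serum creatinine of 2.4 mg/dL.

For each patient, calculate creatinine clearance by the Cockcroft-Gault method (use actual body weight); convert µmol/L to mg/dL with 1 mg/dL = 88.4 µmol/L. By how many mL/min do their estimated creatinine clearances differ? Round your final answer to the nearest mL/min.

Patient A: SCr = 344 / 88.4 = 3.891 mg/dL
Patient A: CrCl = (140 − 58) × 96 / (72 × 3.891) = 7872.0 / 280.15 ≈ 28.1 mL/min
Patient B: CrCl = (140 − 55) × 120.1 / (72 × 2.4) = 10208.5 / 172.80 ≈ 59.1 mL/min
|28.1 − 59.1| = 31.0 mL/min

31 mL/min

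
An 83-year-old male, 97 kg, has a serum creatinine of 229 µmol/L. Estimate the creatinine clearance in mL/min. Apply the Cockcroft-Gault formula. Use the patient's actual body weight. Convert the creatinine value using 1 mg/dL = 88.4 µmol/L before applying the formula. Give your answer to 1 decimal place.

29.6 mL/min

SCr = 229 / 88.4 = 2.59 mg/dL
CrCl = (140 − 83) × 97 / (72 × 2.59) = 5529.0 / 186.48 ≈ 29.6 mL/min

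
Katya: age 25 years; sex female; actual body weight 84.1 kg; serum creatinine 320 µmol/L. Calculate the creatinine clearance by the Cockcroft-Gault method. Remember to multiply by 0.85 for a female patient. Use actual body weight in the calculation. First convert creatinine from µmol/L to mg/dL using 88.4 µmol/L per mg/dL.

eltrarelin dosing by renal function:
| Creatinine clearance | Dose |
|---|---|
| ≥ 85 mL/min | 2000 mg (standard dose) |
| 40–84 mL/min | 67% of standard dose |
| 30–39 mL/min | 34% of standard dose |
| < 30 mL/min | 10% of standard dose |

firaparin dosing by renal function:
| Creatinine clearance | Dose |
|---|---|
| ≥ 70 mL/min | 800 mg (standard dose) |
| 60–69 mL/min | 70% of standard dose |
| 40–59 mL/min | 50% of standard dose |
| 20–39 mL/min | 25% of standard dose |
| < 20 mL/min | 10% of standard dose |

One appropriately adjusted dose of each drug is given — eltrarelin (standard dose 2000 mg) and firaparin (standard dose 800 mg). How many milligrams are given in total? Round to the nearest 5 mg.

SCr = 320 / 88.4 = 3.62 mg/dL
CrCl = (140 − 25) × 84.1 / (72 × 3.62) × 0.85 = 9671.5 / 260.64 × 0.85 ≈ 31.5 mL/min
CrCl ≈ 32 mL/min.
eltrarelin: 30–39 mL/min → 34% of 2000 mg = 680 mg.
firaparin: 20–39 mL/min → 25% of 800 mg = 200 mg.
Total = 680 + 200 = 880 mg.

880 mg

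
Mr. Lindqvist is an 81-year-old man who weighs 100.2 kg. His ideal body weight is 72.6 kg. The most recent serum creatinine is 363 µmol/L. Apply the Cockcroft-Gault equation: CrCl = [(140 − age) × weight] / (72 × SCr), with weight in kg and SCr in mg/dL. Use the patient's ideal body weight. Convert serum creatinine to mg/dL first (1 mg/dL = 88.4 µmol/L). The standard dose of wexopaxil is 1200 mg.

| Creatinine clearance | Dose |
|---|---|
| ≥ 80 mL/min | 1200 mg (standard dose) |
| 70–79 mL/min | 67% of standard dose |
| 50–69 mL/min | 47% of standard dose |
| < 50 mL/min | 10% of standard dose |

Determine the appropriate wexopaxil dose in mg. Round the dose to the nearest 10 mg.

SCr = 363 / 88.4 = 4.106 mg/dL
CrCl = (140 − 81) × 72.6 / (72 × 4.106) = 4283.4 / 295.63 ≈ 14.5 mL/min
CrCl ≈ 14 mL/min → bracket < 50 mL/min.
10% of 1200 mg = 120 mg

120 mg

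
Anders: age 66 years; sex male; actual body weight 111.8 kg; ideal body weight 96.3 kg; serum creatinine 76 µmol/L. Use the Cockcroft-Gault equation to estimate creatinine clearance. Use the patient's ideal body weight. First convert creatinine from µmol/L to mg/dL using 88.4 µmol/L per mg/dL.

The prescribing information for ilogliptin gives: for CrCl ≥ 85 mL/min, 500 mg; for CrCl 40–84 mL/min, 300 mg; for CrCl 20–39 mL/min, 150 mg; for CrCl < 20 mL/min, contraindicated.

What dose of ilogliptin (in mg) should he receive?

SCr = 76 / 88.4 = 0.86 mg/dL
CrCl = (140 − 66) × 96.3 / (72 × 0.86) = 7126.2 / 61.92 ≈ 115.1 mL/min
CrCl ≈ 115 mL/min → bracket ≥ 85 mL/min.
Dose for this bracket: 500 mg.

500 mg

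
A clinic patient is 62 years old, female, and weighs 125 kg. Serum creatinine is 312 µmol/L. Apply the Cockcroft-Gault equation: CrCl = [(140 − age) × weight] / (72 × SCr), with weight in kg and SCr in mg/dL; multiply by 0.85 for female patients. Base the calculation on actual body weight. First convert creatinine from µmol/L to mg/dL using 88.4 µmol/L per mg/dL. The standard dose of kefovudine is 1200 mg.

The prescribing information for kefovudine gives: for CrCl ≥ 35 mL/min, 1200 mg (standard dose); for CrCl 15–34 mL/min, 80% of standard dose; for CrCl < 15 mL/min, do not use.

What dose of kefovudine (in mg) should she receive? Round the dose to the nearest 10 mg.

SCr = 312 / 88.4 = 3.529 mg/dL
CrCl = (140 − 62) × 125 / (72 × 3.529) × 0.85 = 9750.0 / 254.09 × 0.85 ≈ 32.6 mL/min
CrCl ≈ 33 mL/min → bracket 15–34 mL/min.
80% of 1200 mg = 960 mg

960 mg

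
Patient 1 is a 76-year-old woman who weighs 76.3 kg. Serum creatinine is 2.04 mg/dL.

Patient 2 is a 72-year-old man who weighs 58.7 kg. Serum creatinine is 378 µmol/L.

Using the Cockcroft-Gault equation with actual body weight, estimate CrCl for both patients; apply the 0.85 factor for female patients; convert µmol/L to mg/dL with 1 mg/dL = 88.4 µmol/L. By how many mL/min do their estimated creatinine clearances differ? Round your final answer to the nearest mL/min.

15 mL/min

Patient 1: CrCl = (140 − 76) × 76.3 / (72 × 2.04) × 0.85 = 4883.2 / 146.88 × 0.85 ≈ 28.3 mL/min
Patient 2: SCr = 378 / 88.4 = 4.276 mg/dL
Patient 2: CrCl = (140 − 72) × 58.7 / (72 × 4.276) = 3991.6 / 307.87 ≈ 13.0 mL/min
|28.3 − 13.0| = 15.3 mL/min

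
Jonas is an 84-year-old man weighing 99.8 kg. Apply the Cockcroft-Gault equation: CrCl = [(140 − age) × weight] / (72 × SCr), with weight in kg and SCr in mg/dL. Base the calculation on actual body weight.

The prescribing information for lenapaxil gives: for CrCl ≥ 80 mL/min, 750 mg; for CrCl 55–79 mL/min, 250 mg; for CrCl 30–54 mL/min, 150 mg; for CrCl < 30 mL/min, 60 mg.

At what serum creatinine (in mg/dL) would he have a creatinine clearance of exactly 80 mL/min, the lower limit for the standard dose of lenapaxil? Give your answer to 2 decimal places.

Standard dose requires CrCl ≥ 80 mL/min.
Set (140 − 84) × 99.8 / (72 × SCr) = 80
SCr = (140 − 84) × 99.8 / (72 × 80) = 0.970 mg/dL

0.97 mg/dL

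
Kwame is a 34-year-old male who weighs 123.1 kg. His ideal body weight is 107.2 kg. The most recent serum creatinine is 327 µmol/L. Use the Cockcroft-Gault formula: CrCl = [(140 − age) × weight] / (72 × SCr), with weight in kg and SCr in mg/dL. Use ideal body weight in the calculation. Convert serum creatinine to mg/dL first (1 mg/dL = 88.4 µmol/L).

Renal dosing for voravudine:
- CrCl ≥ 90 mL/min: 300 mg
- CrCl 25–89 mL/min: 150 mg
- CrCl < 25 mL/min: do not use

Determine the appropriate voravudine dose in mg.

SCr = 327 / 88.4 = 3.699 mg/dL
CrCl = (140 − 34) × 107.2 / (72 × 3.699) = 11363.2 / 266.33 ≈ 42.7 mL/min
CrCl ≈ 43 mL/min → bracket 25–89 mL/min.
Dose for this bracket: 150 mg.

150 mg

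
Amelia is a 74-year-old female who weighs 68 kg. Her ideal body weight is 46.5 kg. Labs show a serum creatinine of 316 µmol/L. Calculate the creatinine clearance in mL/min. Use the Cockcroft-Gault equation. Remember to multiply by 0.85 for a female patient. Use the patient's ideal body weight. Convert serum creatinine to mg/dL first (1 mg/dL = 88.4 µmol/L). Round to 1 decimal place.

SCr = 316 / 88.4 = 3.575 mg/dL
CrCl = (140 − 74) × 46.5 / (72 × 3.575) × 0.85 = 3069.0 / 257.40 × 0.85 ≈ 10.1 mL/min

10.1 mL/min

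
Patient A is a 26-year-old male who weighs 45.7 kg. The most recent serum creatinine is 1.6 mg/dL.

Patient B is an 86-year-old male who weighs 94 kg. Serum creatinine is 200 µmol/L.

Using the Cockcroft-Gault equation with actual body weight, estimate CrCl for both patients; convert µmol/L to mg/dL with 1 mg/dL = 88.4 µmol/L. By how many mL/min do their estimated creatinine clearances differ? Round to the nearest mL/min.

14 mL/min

Patient A: CrCl = (140 − 26) × 45.7 / (72 × 1.6) = 5209.8 / 115.20 ≈ 45.2 mL/min
Patient B: SCr = 200 / 88.4 = 2.262 mg/dL
Patient B: CrCl = (140 − 86) × 94 / (72 × 2.262) = 5076.0 / 162.86 ≈ 31.2 mL/min
|45.2 − 31.2| = 14.0 mL/min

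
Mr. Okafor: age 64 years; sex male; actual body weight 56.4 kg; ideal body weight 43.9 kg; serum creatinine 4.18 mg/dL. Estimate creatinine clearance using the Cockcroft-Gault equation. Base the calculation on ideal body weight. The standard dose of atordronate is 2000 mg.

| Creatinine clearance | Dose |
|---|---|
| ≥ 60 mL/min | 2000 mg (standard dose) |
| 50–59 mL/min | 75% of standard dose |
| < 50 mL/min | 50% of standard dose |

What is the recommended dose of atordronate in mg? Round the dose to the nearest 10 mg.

1000 mg

CrCl = (140 − 64) × 43.9 / (72 × 4.18) = 3336.4 / 300.96 ≈ 11.1 mL/min
CrCl ≈ 11 mL/min → bracket < 50 mL/min.
50% of 2000 mg = 1000 mg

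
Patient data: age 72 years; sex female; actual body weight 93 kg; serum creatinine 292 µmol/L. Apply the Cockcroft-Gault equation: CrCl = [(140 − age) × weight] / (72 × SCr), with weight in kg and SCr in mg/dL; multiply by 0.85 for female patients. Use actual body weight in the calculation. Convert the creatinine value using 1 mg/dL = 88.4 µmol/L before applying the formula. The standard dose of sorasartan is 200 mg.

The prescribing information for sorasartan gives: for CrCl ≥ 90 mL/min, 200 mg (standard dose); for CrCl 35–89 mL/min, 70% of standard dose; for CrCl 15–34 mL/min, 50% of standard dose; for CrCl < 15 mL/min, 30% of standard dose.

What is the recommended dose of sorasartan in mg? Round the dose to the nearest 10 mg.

100 mg

SCr = 292 / 88.4 = 3.303 mg/dL
CrCl = (140 − 72) × 93 / (72 × 3.303) × 0.85 = 6324.0 / 237.82 × 0.85 ≈ 22.6 mL/min
CrCl ≈ 23 mL/min → bracket 15–34 mL/min.
50% of 200 mg = 100 mg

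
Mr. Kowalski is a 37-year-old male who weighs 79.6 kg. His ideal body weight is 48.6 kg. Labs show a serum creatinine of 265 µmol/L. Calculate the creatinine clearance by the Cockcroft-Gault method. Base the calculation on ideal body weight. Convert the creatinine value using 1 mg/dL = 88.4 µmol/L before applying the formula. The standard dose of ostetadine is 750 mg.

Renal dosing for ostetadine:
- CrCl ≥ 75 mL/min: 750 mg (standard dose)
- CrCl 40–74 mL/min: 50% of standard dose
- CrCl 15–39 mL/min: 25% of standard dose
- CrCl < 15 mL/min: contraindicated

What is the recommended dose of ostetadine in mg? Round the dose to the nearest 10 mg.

SCr = 265 / 88.4 = 2.998 mg/dL
CrCl = (140 − 37) × 48.6 / (72 × 2.998) = 5005.8 / 215.86 ≈ 23.2 mL/min
CrCl ≈ 23 mL/min → bracket 15–39 mL/min.
25% of 750 mg = 187.5 mg → 190 mg

190 mg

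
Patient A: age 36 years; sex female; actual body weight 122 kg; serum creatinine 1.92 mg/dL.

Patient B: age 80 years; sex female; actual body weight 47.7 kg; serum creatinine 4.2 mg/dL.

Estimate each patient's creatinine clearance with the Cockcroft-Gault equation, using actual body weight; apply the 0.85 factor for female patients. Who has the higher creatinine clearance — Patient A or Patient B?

Patient A: CrCl = (140 − 36) × 122 / (72 × 1.92) × 0.85 = 12688.0 / 138.24 × 0.85 ≈ 78.0 mL/min
Patient B: CrCl = (140 − 80) × 47.7 / (72 × 4.2) × 0.85 = 2862.0 / 302.40 × 0.85 ≈ 8.0 mL/min
78.0 vs 8.0 mL/min → Patient A is higher.

Patient A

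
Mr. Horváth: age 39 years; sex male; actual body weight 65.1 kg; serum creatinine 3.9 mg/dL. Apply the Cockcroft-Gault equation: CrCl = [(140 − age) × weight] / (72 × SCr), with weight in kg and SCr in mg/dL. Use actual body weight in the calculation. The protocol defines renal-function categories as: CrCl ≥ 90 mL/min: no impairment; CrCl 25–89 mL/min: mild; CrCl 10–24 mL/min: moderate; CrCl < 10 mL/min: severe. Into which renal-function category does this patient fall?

CrCl = (140 − 39) × 65.1 / (72 × 3.9) = 6575.1 / 280.80 ≈ 23.4 mL/min
23 mL/min falls in the 'moderate' range.

moderate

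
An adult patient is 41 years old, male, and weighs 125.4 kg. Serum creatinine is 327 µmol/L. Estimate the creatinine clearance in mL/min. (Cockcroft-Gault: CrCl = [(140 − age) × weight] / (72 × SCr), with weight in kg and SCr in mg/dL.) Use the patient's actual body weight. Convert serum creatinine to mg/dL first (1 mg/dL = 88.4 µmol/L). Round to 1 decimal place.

SCr = 327 / 88.4 = 3.699 mg/dL
CrCl = (140 − 41) × 125.4 / (72 × 3.699) = 12414.6 / 266.33 ≈ 46.6 mL/min

46.6 mL/min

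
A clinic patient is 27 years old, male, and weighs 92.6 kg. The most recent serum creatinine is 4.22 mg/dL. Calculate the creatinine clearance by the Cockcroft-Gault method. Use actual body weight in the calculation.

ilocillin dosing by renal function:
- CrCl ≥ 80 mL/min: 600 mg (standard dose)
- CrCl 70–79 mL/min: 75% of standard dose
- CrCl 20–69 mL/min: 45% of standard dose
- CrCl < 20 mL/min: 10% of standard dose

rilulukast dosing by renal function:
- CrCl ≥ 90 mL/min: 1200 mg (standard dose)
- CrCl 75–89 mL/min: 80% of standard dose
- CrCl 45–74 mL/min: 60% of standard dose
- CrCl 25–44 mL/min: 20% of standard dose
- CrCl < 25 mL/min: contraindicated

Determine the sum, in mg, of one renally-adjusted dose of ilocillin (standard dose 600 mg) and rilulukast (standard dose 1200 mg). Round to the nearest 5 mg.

510 mg

CrCl = (140 − 27) × 92.6 / (72 × 4.22) = 10463.8 / 303.84 ≈ 34.4 mL/min
CrCl ≈ 34 mL/min.
ilocillin: 20–69 mL/min → 45% of 600 mg = 270 mg.
rilulukast: 25–44 mL/min → 20% of 1200 mg = 240 mg.
Total = 270 + 240 = 510 mg.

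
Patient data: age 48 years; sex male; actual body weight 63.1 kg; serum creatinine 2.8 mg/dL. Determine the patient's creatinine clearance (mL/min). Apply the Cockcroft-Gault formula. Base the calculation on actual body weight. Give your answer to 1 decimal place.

28.8 mL/min

CrCl = (140 − 48) × 63.1 / (72 × 2.8) = 5805.2 / 201.60 ≈ 28.8 mL/min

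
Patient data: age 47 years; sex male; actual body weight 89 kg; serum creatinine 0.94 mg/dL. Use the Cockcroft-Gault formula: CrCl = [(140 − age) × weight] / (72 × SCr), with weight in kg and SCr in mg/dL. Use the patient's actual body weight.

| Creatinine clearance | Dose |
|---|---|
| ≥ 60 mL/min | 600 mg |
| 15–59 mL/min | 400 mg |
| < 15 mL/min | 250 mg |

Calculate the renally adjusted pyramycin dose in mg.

600 mg

CrCl = (140 − 47) × 89 / (72 × 0.94) = 8277.0 / 67.68 ≈ 122.3 mL/min
CrCl ≈ 122 mL/min → bracket ≥ 60 mL/min.
Dose for this bracket: 600 mg.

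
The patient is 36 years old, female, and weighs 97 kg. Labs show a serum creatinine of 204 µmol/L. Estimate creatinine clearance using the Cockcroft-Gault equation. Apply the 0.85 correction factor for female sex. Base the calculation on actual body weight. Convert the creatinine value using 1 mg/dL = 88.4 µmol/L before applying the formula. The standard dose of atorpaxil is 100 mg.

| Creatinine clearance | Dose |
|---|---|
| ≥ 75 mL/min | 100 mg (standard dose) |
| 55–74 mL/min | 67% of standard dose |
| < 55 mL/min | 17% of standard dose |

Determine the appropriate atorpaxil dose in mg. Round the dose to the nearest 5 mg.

15 mg

SCr = 204 / 88.4 = 2.308 mg/dL
CrCl = (140 − 36) × 97 / (72 × 2.308) × 0.85 = 10088.0 / 166.18 × 0.85 ≈ 51.6 mL/min
CrCl ≈ 52 mL/min → bracket < 55 mL/min.
17% of 100 mg = 17 mg → 15 mg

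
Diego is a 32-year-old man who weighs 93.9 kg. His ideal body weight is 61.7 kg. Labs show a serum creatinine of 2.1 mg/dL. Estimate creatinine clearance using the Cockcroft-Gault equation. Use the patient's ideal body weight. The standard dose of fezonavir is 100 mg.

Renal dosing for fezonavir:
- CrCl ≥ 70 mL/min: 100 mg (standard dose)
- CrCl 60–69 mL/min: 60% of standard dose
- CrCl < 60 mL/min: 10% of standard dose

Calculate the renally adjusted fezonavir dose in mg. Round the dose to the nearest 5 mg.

CrCl = (140 − 32) × 61.7 / (72 × 2.1) = 6663.6 / 151.20 ≈ 44.1 mL/min
CrCl ≈ 44 mL/min → bracket < 60 mL/min.
10% of 100 mg = 10 mg

10 mg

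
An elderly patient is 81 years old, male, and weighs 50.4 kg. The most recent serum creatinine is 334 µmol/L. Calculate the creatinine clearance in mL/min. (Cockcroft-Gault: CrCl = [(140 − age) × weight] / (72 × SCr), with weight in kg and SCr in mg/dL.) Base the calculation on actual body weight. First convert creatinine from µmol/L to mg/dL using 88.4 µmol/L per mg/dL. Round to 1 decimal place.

SCr = 334 / 88.4 = 3.778 mg/dL
CrCl = (140 − 81) × 50.4 / (72 × 3.778) = 2973.6 / 272.02 ≈ 10.9 mL/min

10.9 mL/min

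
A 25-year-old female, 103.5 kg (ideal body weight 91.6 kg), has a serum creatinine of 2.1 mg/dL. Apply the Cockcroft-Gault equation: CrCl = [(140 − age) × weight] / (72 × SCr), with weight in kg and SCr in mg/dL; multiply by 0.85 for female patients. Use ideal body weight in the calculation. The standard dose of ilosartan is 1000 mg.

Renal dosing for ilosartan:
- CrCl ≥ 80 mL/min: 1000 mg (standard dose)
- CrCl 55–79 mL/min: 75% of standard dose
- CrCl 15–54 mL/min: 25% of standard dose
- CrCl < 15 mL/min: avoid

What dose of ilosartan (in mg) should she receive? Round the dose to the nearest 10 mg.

CrCl = (140 − 25) × 91.6 / (72 × 2.1) × 0.85 = 10534.0 / 151.20 × 0.85 ≈ 59.2 mL/min
CrCl ≈ 59 mL/min → bracket 55–79 mL/min.
75% of 1000 mg = 750 mg

750 mg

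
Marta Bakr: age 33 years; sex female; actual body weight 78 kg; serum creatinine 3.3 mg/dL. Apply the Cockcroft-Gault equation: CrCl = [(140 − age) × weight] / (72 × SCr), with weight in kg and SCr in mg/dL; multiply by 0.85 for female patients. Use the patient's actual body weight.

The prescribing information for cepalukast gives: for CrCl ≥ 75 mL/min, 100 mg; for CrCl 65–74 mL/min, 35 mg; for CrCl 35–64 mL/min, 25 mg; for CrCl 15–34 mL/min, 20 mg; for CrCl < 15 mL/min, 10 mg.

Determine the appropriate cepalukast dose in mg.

20 mg

CrCl = (140 − 33) × 78 / (72 × 3.3) × 0.85 = 8346.0 / 237.60 × 0.85 ≈ 29.9 mL/min
CrCl ≈ 30 mL/min → bracket 15–34 mL/min.
Dose for this bracket: 20 mg.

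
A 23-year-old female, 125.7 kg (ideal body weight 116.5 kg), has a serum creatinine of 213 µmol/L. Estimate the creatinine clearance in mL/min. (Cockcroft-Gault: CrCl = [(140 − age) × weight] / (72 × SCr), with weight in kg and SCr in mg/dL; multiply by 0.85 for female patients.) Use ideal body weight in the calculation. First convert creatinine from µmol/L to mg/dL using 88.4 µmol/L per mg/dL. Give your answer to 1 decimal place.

SCr = 213 / 88.4 = 2.41 mg/dL
CrCl = (140 − 23) × 116.5 / (72 × 2.41) × 0.85 = 13630.5 / 173.52 × 0.85 ≈ 66.8 mL/min

66.8 mL/min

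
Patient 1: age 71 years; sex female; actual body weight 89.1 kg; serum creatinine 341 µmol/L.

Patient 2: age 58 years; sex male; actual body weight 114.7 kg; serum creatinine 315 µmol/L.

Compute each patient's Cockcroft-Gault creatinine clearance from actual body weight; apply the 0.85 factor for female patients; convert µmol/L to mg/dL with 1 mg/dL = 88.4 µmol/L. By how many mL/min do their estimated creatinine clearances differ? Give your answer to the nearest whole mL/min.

18 mL/min

Patient 1: SCr = 341 / 88.4 = 3.857 mg/dL
Patient 1: CrCl = (140 − 71) × 89.1 / (72 × 3.857) × 0.85 = 6147.9 / 277.70 × 0.85 ≈ 18.8 mL/min
Patient 2: SCr = 315 / 88.4 = 3.563 mg/dL
Patient 2: CrCl = (140 − 58) × 114.7 / (72 × 3.563) = 9405.4 / 256.54 ≈ 36.7 mL/min
|18.8 − 36.7| = 17.9 mL/min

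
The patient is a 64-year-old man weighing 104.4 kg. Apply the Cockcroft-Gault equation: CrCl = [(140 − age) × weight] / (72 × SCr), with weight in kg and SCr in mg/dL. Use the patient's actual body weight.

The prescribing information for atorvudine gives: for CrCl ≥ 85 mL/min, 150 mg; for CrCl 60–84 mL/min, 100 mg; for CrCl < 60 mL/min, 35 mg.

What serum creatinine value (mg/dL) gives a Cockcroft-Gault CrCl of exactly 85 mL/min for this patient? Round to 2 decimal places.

1.30 mg/dL

Standard dose requires CrCl ≥ 85 mL/min.
Set (140 − 64) × 104.4 / (72 × SCr) = 85
SCr = (140 − 64) × 104.4 / (72 × 85) = 1.296 mg/dL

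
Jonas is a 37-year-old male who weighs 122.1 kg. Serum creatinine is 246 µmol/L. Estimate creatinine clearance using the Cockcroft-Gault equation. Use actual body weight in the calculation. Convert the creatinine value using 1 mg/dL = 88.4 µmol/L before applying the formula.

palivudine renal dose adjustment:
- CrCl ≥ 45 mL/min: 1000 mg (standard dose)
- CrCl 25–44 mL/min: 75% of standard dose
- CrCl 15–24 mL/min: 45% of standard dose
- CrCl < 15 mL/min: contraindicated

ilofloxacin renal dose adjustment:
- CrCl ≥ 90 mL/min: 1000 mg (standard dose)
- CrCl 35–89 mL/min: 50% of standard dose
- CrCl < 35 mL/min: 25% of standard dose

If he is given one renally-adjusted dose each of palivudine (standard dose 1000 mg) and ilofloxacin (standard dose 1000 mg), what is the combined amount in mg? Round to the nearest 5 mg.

SCr = 246 / 88.4 = 2.783 mg/dL
CrCl = (140 − 37) × 122.1 / (72 × 2.783) = 12576.3 / 200.38 ≈ 62.8 mL/min
CrCl ≈ 63 mL/min.
palivudine: ≥ 45 mL/min → 100% of 1000 mg = 1000 mg.
ilofloxacin: 35–89 mL/min → 50% of 1000 mg = 500 mg.
Total = 1000 + 500 = 1500 mg.

1500 mg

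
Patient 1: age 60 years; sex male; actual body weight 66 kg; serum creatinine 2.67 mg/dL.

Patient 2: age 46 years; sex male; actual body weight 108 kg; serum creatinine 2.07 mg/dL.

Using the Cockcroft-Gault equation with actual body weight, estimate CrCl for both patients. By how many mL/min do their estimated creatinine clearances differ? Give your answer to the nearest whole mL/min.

41 mL/min

Patient 1: CrCl = (140 − 60) × 66 / (72 × 2.67) = 5280.0 / 192.24 ≈ 27.5 mL/min
Patient 2: CrCl = (140 − 46) × 108 / (72 × 2.07) = 10152.0 / 149.04 ≈ 68.1 mL/min
|27.5 − 68.1| = 40.6 mL/min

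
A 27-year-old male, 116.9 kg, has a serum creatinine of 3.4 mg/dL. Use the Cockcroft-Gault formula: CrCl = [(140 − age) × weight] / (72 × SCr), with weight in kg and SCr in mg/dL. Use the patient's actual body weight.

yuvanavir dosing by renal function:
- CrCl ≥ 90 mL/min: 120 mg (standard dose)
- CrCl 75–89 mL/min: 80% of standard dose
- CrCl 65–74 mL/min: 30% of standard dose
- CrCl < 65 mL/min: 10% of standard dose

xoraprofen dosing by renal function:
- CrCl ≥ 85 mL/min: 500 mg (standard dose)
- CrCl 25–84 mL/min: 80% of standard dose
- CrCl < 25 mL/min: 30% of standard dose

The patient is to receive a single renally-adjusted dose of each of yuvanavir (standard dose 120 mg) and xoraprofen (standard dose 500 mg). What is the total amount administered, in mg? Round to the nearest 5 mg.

410 mg

CrCl = (140 − 27) × 116.9 / (72 × 3.4) = 13209.7 / 244.80 ≈ 54.0 mL/min
CrCl ≈ 54 mL/min.
yuvanavir: < 65 mL/min → 10% of 120 mg = 12 mg.
xoraprofen: 25–84 mL/min → 80% of 500 mg = 400 mg.
Total = 12 + 400 = 412 mg.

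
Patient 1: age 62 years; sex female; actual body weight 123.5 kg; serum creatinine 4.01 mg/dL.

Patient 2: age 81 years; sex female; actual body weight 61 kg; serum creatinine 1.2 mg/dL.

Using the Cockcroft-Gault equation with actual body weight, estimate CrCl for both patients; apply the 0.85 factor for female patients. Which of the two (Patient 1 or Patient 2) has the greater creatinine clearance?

Patient 1: CrCl = (140 − 62) × 123.5 / (72 × 4.01) × 0.85 = 9633.0 / 288.72 × 0.85 ≈ 28.4 mL/min
Patient 2: CrCl = (140 − 81) × 61 / (72 × 1.2) × 0.85 = 3599.0 / 86.40 × 0.85 ≈ 35.4 mL/min
28.4 vs 35.4 mL/min → Patient 2 is higher.

Patient 2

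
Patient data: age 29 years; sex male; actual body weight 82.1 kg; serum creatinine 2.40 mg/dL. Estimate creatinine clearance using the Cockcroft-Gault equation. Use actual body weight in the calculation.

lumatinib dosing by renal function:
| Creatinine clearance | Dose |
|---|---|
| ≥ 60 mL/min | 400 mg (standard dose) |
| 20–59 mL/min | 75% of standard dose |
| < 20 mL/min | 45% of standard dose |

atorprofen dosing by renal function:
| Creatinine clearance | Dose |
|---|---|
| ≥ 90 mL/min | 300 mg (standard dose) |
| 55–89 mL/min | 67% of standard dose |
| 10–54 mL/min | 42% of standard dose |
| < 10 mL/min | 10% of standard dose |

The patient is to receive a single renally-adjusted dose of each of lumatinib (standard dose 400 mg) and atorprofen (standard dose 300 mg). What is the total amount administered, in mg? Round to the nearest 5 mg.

425 mg

CrCl = (140 − 29) × 82.1 / (72 × 2.4) = 9113.1 / 172.80 ≈ 52.7 mL/min
CrCl ≈ 53 mL/min.
lumatinib: 20–59 mL/min → 75% of 400 mg = 300 mg.
atorprofen: 10–54 mL/min → 42% of 300 mg = 126 mg.
Total = 300 + 126 = 426 mg.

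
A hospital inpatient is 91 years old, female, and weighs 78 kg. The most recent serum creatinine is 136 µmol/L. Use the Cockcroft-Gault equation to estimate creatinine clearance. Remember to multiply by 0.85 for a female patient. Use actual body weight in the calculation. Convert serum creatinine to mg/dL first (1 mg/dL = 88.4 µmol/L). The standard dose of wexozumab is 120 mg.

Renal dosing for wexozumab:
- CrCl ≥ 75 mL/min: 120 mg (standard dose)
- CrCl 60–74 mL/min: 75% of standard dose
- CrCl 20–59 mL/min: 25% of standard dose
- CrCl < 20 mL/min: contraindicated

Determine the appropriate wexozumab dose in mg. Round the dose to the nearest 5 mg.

SCr = 136 / 88.4 = 1.538 mg/dL
CrCl = (140 − 91) × 78 / (72 × 1.538) × 0.85 = 3822.0 / 110.74 × 0.85 ≈ 29.3 mL/min
CrCl ≈ 29 mL/min → bracket 20–59 mL/min.
25% of 120 mg = 30 mg

30 mg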